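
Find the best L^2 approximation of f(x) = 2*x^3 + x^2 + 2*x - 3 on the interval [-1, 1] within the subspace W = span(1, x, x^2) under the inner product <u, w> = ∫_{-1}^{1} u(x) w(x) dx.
g(x) = x^2 + 16*x/5 - 3

The best approximation g ∈ W is the orthogonal projection of f onto W. Writing g = a_0 + a_1 x + a_2 x^2, the coefficients solve the normal equations G · a = b where
  G_{ij} = <φ_i, φ_j> and b_i = <f, φ_i>, with φ_0 = 1, φ_1 = x, φ_2 = x^2.
G =
  [2, 0, 2/3]
  [0, 2/3, 0]
  [2/3, 0, 2/5],
b = (-16/3, 32/15, -8/5).
Solving gives a_0 = -3, a_1 = 16/5, a_2 = 1, so
  g(x) = x^2 + 16*x/5 - 3.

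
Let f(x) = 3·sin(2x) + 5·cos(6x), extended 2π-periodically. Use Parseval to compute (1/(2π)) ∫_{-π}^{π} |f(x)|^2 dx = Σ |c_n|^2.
Σ |c_n|^2 = 17

Expand |f|^2 and use orthogonality of {sin(nx), cos(mx)} on [-π, π]:
  ∫_{-π}^{π} sin(nx)^2 dx = π, ∫ cos(mx)^2 dx = π, and cross terms integrate to 0.
So ∫_{-π}^{π} f(x)^2 dx = 3^2 · π + 5^2 · π = (9 + 25)π.
Divide by 2π: (9 + 25)/2 = 17.
By Parseval, this equals Σ |c_n|^2.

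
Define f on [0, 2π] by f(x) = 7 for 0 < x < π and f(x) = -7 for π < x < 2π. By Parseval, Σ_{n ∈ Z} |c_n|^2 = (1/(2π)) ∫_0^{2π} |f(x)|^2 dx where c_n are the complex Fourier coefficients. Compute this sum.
Σ |c_n|^2 = 49

Parseval equates the L^2 energy of f (normalised by 1/(2π)) with the ℓ^2 sum of its Fourier coefficients: (1/(2π)) ∫_0^{2π} |f|^2 = Σ |c_n|^2.
Compute the left side: (1/(2π)) [∫_0^π 7^2 dx + ∫_π^{2π} (-7)^2 dx] = (1/(2π)) · (49π + 49π) = (49 + 49)/2 = 49.
So Σ_{n ∈ Z} |c_n|^2 = 49.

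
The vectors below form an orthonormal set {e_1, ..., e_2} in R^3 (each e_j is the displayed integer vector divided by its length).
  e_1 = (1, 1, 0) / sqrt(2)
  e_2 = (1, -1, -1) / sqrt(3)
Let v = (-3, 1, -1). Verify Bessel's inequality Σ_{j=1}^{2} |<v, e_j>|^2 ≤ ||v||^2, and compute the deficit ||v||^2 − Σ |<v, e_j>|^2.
Σ |<v, e_j>|^2 = 5; ||v||^2 = 11; deficit = 6

Write each e_j = u_j / sqrt(<u_j, u_j>) where u_j is the displayed integer vector. Then <v, e_j> = <v, u_j> / sqrt(<u_j, u_j>), so |<v, e_j>|^2 = <v, u_j>^2 / <u_j, u_j>.
Coefficients: <v, e_1> = -2/sqrt(2), <v, e_2> = -3/sqrt(3).
Square and sum: Σ |<v, e_j>|^2 = 5.
Compute ||v||^2 = v·v = 11.
Deficit = 11 − 5 = 6 ≥ 0, confirming Bessel's inequality. (The deficit equals ||v − Σ <v,e_j> e_j||^2, the squared distance from v to span{e_j}.)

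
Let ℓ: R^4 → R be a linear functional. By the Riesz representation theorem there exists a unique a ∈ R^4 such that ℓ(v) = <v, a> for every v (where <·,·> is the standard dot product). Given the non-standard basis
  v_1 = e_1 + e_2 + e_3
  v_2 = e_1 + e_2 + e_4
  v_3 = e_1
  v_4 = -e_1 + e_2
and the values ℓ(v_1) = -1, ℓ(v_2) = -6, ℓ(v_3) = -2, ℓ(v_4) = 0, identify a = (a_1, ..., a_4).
a = (-2, -2, 3, -2)

Write a = (a_1, ..., a_4) in the standard basis. For each basis vector v_i, ℓ(v_i) = <v_i, a> is a linear equation in the a_j's. Collect the n equations into a matrix system V a = ℓ, where row i of V is v_i (expressed in the standard basis). Since V is invertible (lower-triangular with 1s on the diagonal, up to permutation), solve by back-substitution:
  V =
[[1, 1, 1, 0],
 [1, 1, 0, 1],
 [1, 0, 0, 0],
 [-1, 1, 0, 0]]
  V a = (-1, -6, -2, 0)
Solving gives a = (-2, -2, 3, -2).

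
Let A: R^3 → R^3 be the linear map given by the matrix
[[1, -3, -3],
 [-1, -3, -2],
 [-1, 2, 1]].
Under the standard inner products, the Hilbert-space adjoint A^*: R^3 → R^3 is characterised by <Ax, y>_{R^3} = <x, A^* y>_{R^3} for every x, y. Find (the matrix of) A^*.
A^* = A^T =
[[1, -1, -1],
 [-3, -3, 2],
 [-3, -2, 1]]

For real matrices with standard dot products, the defining identity <Ax, y> = <x, A^* y> gives (Ax)^T y = x^T (A^*) y, i.e. x^T A^T y = x^T (A^*) y. Since this holds for all x, y, we must have A^* = A^T. Therefore
A^* =
[[1, -1, -1],
 [-3, -3, 2],
 [-3, -2, 1]].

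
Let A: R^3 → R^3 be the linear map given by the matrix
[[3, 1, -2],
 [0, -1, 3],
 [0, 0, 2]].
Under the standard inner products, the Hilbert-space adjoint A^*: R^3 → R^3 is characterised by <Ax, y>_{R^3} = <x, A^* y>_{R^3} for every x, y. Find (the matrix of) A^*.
A^* = A^T =
[[3, 0, 0],
 [1, -1, 0],
 [-2, 3, 2]]

For real matrices with standard dot products, the defining identity <Ax, y> = <x, A^* y> gives (Ax)^T y = x^T (A^*) y, i.e. x^T A^T y = x^T (A^*) y. Since this holds for all x, y, we must have A^* = A^T. Therefore
A^* =
[[3, 0, 0],
 [1, -1, 0],
 [-2, 3, 2]].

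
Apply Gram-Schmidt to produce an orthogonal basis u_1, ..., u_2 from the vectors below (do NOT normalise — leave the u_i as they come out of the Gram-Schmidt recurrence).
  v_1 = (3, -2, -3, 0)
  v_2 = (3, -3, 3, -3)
Orthogonal basis:
  u_1 = (3, -2, -3, 0)
  u_2 = (24/11, -27/11, 42/11, -3)

Apply the Gram-Schmidt recurrence
  u_1 = v_1
  u_i = v_i − Σ_{j<i} ((v_i · u_j) / (u_j · u_j)) · u_j.

Step by step this gives:
  u_1 = (3, -2, -3, 0)
  u_2 = (24/11, -27/11, 42/11, -3)

Orthogonality check:
  u_2 · u_1 = 0 (should be 0)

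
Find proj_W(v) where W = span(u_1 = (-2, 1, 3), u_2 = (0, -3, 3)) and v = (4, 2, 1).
proj_W(v) = (1/3, 1/6, -5/6)

Set up U = [u_1 | ... | u_2] ∈ R^(3×2). The projector onto W = col(U) is P = U (U^T U)^(-1) U^T.
Compute U^T U =
  [14, 6]
  [6, 18],
and U^T v = (-3, -3).
Solve U^T U · c = U^T v for the coefficients: c = (-1/6, -1/9). The projection is proj_W(v) = U c.
Check: (v - proj_W(v)) · u_1 = 0  (should be 0).
Check: (v - proj_W(v)) · u_2 = 0  (should be 0).
Result: proj_W(v) = (1/3, 1/6, -5/6).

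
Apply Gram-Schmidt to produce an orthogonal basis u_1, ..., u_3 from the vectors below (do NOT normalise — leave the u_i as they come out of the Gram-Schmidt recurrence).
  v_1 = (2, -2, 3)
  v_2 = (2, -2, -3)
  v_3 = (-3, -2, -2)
Orthogonal basis:
  u_1 = (2, -2, 3)
  u_2 = (36/17, -36/17, -48/17)
  u_3 = (-5/2, -5/2, 0)

Apply the Gram-Schmidt recurrence
  u_1 = v_1
  u_i = v_i − Σ_{j<i} ((v_i · u_j) / (u_j · u_j)) · u_j.

Step by step this gives:
  u_1 = (2, -2, 3)
  u_2 = (36/17, -36/17, -48/17)
  u_3 = (-5/2, -5/2, 0)

Orthogonality check:
  u_2 · u_1 = 0 (should be 0)
  u_3 · u_1 = 0 (should be 0)
  u_3 · u_2 = 0 (should be 0)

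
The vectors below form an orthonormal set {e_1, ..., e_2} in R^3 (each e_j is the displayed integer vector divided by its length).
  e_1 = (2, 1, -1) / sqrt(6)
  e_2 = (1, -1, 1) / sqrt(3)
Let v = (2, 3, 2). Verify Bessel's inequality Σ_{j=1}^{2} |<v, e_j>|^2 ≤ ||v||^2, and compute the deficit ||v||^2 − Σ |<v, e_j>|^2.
Σ |<v, e_j>|^2 = 9/2; ||v||^2 = 17; deficit = 25/2

Write each e_j = u_j / sqrt(<u_j, u_j>) where u_j is the displayed integer vector. Then <v, e_j> = <v, u_j> / sqrt(<u_j, u_j>), so |<v, e_j>|^2 = <v, u_j>^2 / <u_j, u_j>.
Coefficients: <v, e_1> = 5/sqrt(6), <v, e_2> = 1/sqrt(3).
Square and sum: Σ |<v, e_j>|^2 = 9/2.
Compute ||v||^2 = v·v = 17.
Deficit = 17 − 9/2 = 25/2 ≥ 0, confirming Bessel's inequality. (The deficit equals ||v − Σ <v,e_j> e_j||^2, the squared distance from v to span{e_j}.)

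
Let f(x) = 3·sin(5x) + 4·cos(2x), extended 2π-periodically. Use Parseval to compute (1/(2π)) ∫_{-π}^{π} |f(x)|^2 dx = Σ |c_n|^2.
Σ |c_n|^2 = 25/2

Expand |f|^2 and use orthogonality of {sin(nx), cos(mx)} on [-π, π]:
  ∫_{-π}^{π} sin(nx)^2 dx = π, ∫ cos(mx)^2 dx = π, and cross terms integrate to 0.
So ∫_{-π}^{π} f(x)^2 dx = 3^2 · π + 4^2 · π = (9 + 16)π.
Divide by 2π: (9 + 16)/2 = 25/2.
By Parseval, this equals Σ |c_n|^2.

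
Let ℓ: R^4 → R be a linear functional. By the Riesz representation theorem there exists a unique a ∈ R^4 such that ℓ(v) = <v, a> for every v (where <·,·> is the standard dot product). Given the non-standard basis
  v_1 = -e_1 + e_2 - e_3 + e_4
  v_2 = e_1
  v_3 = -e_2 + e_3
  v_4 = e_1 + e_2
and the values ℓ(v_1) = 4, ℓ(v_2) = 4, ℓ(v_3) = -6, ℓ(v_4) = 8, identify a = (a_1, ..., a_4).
a = (4, 4, -2, 2)

Write a = (a_1, ..., a_4) in the standard basis. For each basis vector v_i, ℓ(v_i) = <v_i, a> is a linear equation in the a_j's. Collect the n equations into a matrix system V a = ℓ, where row i of V is v_i (expressed in the standard basis). Since V is invertible (lower-triangular with 1s on the diagonal, up to permutation), solve by back-substitution:
  V =
[[-1, 1, -1, 1],
 [1, 0, 0, 0],
 [0, -1, 1, 0],
 [1, 1, 0, 0]]
  V a = (4, 4, -6, 8)
Solving gives a = (4, 4, -2, 2).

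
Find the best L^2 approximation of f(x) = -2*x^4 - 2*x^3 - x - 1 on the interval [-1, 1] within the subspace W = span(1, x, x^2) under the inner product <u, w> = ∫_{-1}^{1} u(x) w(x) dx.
g(x) = -12*x^2/7 - 11*x/5 - 29/35

The best approximation g ∈ W is the orthogonal projection of f onto W. Writing g = a_0 + a_1 x + a_2 x^2, the coefficients solve the normal equations G · a = b where
  G_{ij} = <φ_i, φ_j> and b_i = <f, φ_i>, with φ_0 = 1, φ_1 = x, φ_2 = x^2.
G =
  [2, 0, 2/3]
  [0, 2/3, 0]
  [2/3, 0, 2/5],
b = (-14/5, -22/15, -26/21).
Solving gives a_0 = -29/35, a_1 = -11/5, a_2 = -12/7, so
  g(x) = -12*x^2/7 - 11*x/5 - 29/35.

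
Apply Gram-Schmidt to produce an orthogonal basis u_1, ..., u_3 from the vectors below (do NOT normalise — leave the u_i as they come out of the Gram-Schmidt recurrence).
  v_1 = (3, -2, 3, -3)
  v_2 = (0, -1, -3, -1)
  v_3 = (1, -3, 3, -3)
Orthogonal basis:
  u_1 = (3, -2, 3, -3)
  u_2 = (12/31, -39/31, -81/31, -43/31)
  u_3 = (-106/65, -6/5, 33/65, -21/65)

Apply the Gram-Schmidt recurrence
  u_1 = v_1
  u_i = v_i − Σ_{j<i} ((v_i · u_j) / (u_j · u_j)) · u_j.

Step by step this gives:
  u_1 = (3, -2, 3, -3)
  u_2 = (12/31, -39/31, -81/31, -43/31)
  u_3 = (-106/65, -6/5, 33/65, -21/65)

Orthogonality check:
  u_2 · u_1 = 0 (should be 0)
  u_3 · u_1 = 0 (should be 0)
  u_3 · u_2 = 0 (should be 0)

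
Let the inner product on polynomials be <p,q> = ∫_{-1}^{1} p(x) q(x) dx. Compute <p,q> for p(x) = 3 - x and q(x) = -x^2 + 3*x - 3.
<p,q> = -22

Expand the product: p(x)·q(x) = x^3 - 6*x^2 + 12*x - 9.
∫_{-1}^{1} of each monomial x^k gives [2/(k+1) if k even, 0 if k odd]. Integrating term-by-term (or equivalently evaluating the antiderivative F(x) = x^4/4 - 2*x^3 + 6*x^2 - 9*x at the endpoints):
  F(1) − F(−1) = -19/4 − (69/4) = -22.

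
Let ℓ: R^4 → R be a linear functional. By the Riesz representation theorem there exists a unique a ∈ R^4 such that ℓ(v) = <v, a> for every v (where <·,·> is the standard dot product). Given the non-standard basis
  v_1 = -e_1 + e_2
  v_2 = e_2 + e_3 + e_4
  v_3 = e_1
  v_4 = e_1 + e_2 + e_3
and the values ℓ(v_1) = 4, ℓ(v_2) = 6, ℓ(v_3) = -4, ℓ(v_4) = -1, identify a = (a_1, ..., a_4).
a = (-4, 0, 3, 3)

Write a = (a_1, ..., a_4) in the standard basis. For each basis vector v_i, ℓ(v_i) = <v_i, a> is a linear equation in the a_j's. Collect the n equations into a matrix system V a = ℓ, where row i of V is v_i (expressed in the standard basis). Since V is invertible (lower-triangular with 1s on the diagonal, up to permutation), solve by back-substitution:
  V =
[[-1, 1, 0, 0],
 [0, 1, 1, 1],
 [1, 0, 0, 0],
 [1, 1, 1, 0]]
  V a = (4, 6, -4, -1)
Solving gives a = (-4, 0, 3, 3).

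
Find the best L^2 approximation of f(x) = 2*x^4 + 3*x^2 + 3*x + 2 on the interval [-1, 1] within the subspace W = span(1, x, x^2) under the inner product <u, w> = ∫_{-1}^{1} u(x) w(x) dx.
g(x) = 33*x^2/7 + 3*x + 64/35

The best approximation g ∈ W is the orthogonal projection of f onto W. Writing g = a_0 + a_1 x + a_2 x^2, the coefficients solve the normal equations G · a = b where
  G_{ij} = <φ_i, φ_j> and b_i = <f, φ_i>, with φ_0 = 1, φ_1 = x, φ_2 = x^2.
G =
  [2, 0, 2/3]
  [0, 2/3, 0]
  [2/3, 0, 2/5],
b = (34/5, 2, 326/105).
Solving gives a_0 = 64/35, a_1 = 3, a_2 = 33/7, so
  g(x) = 33*x^2/7 + 3*x + 64/35.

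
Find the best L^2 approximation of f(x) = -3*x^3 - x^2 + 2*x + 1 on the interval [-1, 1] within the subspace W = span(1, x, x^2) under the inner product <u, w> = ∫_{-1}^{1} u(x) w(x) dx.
g(x) = -x^2 + x/5 + 1

The best approximation g ∈ W is the orthogonal projection of f onto W. Writing g = a_0 + a_1 x + a_2 x^2, the coefficients solve the normal equations G · a = b where
  G_{ij} = <φ_i, φ_j> and b_i = <f, φ_i>, with φ_0 = 1, φ_1 = x, φ_2 = x^2.
G =
  [2, 0, 2/3]
  [0, 2/3, 0]
  [2/3, 0, 2/5],
b = (4/3, 2/15, 4/15).
Solving gives a_0 = 1, a_1 = 1/5, a_2 = -1, so
  g(x) = -x^2 + x/5 + 1.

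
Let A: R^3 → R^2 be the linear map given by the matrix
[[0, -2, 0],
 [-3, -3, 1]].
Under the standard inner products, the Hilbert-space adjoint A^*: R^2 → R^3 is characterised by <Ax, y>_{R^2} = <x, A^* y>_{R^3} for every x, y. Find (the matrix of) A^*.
A^* = A^T =
[[0, -3],
 [-2, -3],
 [0, 1]]

For real matrices with standard dot products, the defining identity <Ax, y> = <x, A^* y> gives (Ax)^T y = x^T (A^*) y, i.e. x^T A^T y = x^T (A^*) y. Since this holds for all x, y, we must have A^* = A^T. Therefore
A^* =
[[0, -3],
 [-2, -3],
 [0, 1]].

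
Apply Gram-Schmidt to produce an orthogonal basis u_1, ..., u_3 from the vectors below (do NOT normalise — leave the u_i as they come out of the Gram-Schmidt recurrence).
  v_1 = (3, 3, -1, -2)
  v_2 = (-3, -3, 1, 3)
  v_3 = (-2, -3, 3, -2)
Orthogonal basis:
  u_1 = (3, 3, -1, -2)
  u_2 = (6/23, 6/23, -2/23, 19/23)
  u_3 = (16/19, -3/19, 39/19, 0)

Apply the Gram-Schmidt recurrence
  u_1 = v_1
  u_i = v_i − Σ_{j<i} ((v_i · u_j) / (u_j · u_j)) · u_j.

Step by step this gives:
  u_1 = (3, 3, -1, -2)
  u_2 = (6/23, 6/23, -2/23, 19/23)
  u_3 = (16/19, -3/19, 39/19, 0)

Orthogonality check:
  u_2 · u_1 = 0 (should be 0)
  u_3 · u_1 = 0 (should be 0)
  u_3 · u_2 = 0 (should be 0)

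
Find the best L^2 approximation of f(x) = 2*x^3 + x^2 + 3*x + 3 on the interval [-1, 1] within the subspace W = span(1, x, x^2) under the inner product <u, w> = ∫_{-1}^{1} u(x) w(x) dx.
g(x) = x^2 + 21*x/5 + 3

The best approximation g ∈ W is the orthogonal projection of f onto W. Writing g = a_0 + a_1 x + a_2 x^2, the coefficients solve the normal equations G · a = b where
  G_{ij} = <φ_i, φ_j> and b_i = <f, φ_i>, with φ_0 = 1, φ_1 = x, φ_2 = x^2.
G =
  [2, 0, 2/3]
  [0, 2/3, 0]
  [2/3, 0, 2/5],
b = (20/3, 14/5, 12/5).
Solving gives a_0 = 3, a_1 = 21/5, a_2 = 1, so
  g(x) = x^2 + 21*x/5 + 3.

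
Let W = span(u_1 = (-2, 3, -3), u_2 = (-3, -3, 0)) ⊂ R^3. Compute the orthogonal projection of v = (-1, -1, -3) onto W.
proj_W(v) = (-88/43, 2/43, -54/43)

Set up U = [u_1 | ... | u_2] ∈ R^(3×2). The projector onto W = col(U) is P = U (U^T U)^(-1) U^T.
Compute U^T U =
  [22, -3]
  [-3, 18],
and U^T v = (8, 6).
Solve U^T U · c = U^T v for the coefficients: c = (18/43, 52/129). The projection is proj_W(v) = U c.
Check: (v - proj_W(v)) · u_1 = 0  (should be 0).
Check: (v - proj_W(v)) · u_2 = 0  (should be 0).
Result: proj_W(v) = (-88/43, 2/43, -54/43).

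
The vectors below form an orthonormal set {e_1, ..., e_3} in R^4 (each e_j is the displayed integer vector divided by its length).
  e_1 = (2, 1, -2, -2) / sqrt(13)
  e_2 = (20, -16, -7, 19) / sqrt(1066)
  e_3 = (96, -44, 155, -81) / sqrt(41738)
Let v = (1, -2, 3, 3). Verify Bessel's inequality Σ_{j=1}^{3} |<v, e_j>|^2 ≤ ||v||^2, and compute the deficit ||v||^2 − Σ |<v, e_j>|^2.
Σ |<v, e_j>|^2 = 11346/509; ||v||^2 = 23; deficit = 361/509

Write each e_j = u_j / sqrt(<u_j, u_j>) where u_j is the displayed integer vector. Then <v, e_j> = <v, u_j> / sqrt(<u_j, u_j>), so |<v, e_j>|^2 = <v, u_j>^2 / <u_j, u_j>.
Coefficients: <v, e_1> = -12/sqrt(13), <v, e_2> = 88/sqrt(1066), <v, e_3> = 406/sqrt(41738).
Square and sum: Σ |<v, e_j>|^2 = 11346/509.
Compute ||v||^2 = v·v = 23.
Deficit = 23 − 11346/509 = 361/509 ≥ 0, confirming Bessel's inequality. (The deficit equals ||v − Σ <v,e_j> e_j||^2, the squared distance from v to span{e_j}.)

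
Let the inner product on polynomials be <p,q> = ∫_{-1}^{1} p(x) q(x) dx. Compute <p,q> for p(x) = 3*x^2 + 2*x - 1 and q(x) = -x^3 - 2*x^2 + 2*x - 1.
<p,q> = 4/5

Expand the product: p(x)·q(x) = -3*x^5 - 8*x^4 + 3*x^3 + 3*x^2 - 4*x + 1.
∫_{-1}^{1} of each monomial x^k gives [2/(k+1) if k even, 0 if k odd]. Integrating term-by-term (or equivalently evaluating the antiderivative F(x) = -x^6/2 - 8*x^5/5 + 3*x^4/4 + x^3 - 2*x^2 + x at the endpoints):
  F(1) − F(−1) = -27/20 − (-43/20) = 4/5.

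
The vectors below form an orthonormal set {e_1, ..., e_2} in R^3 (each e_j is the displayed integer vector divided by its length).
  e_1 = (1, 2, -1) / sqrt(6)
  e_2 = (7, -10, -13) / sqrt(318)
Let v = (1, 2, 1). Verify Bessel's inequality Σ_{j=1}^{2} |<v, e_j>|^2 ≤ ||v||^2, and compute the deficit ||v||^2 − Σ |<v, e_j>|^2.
Σ |<v, e_j>|^2 = 254/53; ||v||^2 = 6; deficit = 64/53

Write each e_j = u_j / sqrt(<u_j, u_j>) where u_j is the displayed integer vector. Then <v, e_j> = <v, u_j> / sqrt(<u_j, u_j>), so |<v, e_j>|^2 = <v, u_j>^2 / <u_j, u_j>.
Coefficients: <v, e_1> = 4/sqrt(6), <v, e_2> = -26/sqrt(318).
Square and sum: Σ |<v, e_j>|^2 = 254/53.
Compute ||v||^2 = v·v = 6.
Deficit = 6 − 254/53 = 64/53 ≥ 0, confirming Bessel's inequality. (The deficit equals ||v − Σ <v,e_j> e_j||^2, the squared distance from v to span{e_j}.)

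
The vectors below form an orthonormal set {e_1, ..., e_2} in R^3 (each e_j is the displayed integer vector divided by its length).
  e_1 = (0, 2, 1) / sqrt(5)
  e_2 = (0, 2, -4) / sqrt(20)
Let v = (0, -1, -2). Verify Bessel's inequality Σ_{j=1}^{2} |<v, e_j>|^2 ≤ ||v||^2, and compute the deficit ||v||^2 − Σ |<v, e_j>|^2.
Σ |<v, e_j>|^2 = 5; ||v||^2 = 5; deficit = 0

Write each e_j = u_j / sqrt(<u_j, u_j>) where u_j is the displayed integer vector. Then <v, e_j> = <v, u_j> / sqrt(<u_j, u_j>), so |<v, e_j>|^2 = <v, u_j>^2 / <u_j, u_j>.
Coefficients: <v, e_1> = -4/sqrt(5), <v, e_2> = 6/sqrt(20).
Square and sum: Σ |<v, e_j>|^2 = 5.
Compute ||v||^2 = v·v = 5.
Deficit = 5 − 5 = 0 ≥ 0, confirming Bessel's inequality. (The deficit equals ||v − Σ <v,e_j> e_j||^2, the squared distance from v to span{e_j}.)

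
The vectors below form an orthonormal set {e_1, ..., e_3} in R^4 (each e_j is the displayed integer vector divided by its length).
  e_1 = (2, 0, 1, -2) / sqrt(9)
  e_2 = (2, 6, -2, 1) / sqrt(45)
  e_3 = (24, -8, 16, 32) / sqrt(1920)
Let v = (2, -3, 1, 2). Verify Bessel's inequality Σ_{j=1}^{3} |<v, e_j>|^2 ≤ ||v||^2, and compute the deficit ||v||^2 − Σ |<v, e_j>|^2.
Σ |<v, e_j>|^2 = 33/2; ||v||^2 = 18; deficit = 3/2

Write each e_j = u_j / sqrt(<u_j, u_j>) where u_j is the displayed integer vector. Then <v, e_j> = <v, u_j> / sqrt(<u_j, u_j>), so |<v, e_j>|^2 = <v, u_j>^2 / <u_j, u_j>.
Coefficients: <v, e_1> = 1/sqrt(9), <v, e_2> = -14/sqrt(45), <v, e_3> = 152/sqrt(1920).
Square and sum: Σ |<v, e_j>|^2 = 33/2.
Compute ||v||^2 = v·v = 18.
Deficit = 18 − 33/2 = 3/2 ≥ 0, confirming Bessel's inequality. (The deficit equals ||v − Σ <v,e_j> e_j||^2, the squared distance from v to span{e_j}.)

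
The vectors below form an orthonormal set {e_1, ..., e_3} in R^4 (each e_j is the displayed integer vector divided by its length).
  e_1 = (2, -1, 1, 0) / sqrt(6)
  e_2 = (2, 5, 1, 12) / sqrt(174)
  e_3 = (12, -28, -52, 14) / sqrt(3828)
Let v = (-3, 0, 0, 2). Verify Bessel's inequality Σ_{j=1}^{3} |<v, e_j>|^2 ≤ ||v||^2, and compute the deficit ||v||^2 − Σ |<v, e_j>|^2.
Σ |<v, e_j>|^2 = 260/33; ||v||^2 = 13; deficit = 169/33

Write each e_j = u_j / sqrt(<u_j, u_j>) where u_j is the displayed integer vector. Then <v, e_j> = <v, u_j> / sqrt(<u_j, u_j>), so |<v, e_j>|^2 = <v, u_j>^2 / <u_j, u_j>.
Coefficients: <v, e_1> = -6/sqrt(6), <v, e_2> = 18/sqrt(174), <v, e_3> = -8/sqrt(3828).
Square and sum: Σ |<v, e_j>|^2 = 260/33.
Compute ||v||^2 = v·v = 13.
Deficit = 13 − 260/33 = 169/33 ≥ 0, confirming Bessel's inequality. (The deficit equals ||v − Σ <v,e_j> e_j||^2, the squared distance from v to span{e_j}.)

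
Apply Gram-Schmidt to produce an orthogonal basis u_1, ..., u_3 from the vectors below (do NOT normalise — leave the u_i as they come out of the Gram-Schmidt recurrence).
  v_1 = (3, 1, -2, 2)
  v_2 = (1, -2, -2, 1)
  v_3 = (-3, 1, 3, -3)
Orthogonal basis:
  u_1 = (3, 1, -2, 2)
  u_2 = (-1/6, -43/18, -11/9, 2/9)
  u_3 = (25/131, 9/131, -35/131, -77/131)

Apply the Gram-Schmidt recurrence
  u_1 = v_1
  u_i = v_i − Σ_{j<i} ((v_i · u_j) / (u_j · u_j)) · u_j.

Step by step this gives:
  u_1 = (3, 1, -2, 2)
  u_2 = (-1/6, -43/18, -11/9, 2/9)
  u_3 = (25/131, 9/131, -35/131, -77/131)

Orthogonality check:
  u_2 · u_1 = 0 (should be 0)
  u_3 · u_1 = 0 (should be 0)
  u_3 · u_2 = 0 (should be 0)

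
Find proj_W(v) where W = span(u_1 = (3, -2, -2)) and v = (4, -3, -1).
proj_W(v) = (60/17, -40/17, -40/17)

Set up U = [u_1 | ... | u_1] ∈ R^(3×1). The projector onto W = col(U) is P = U (U^T U)^(-1) U^T.
Compute U^T U =
  [17],
and U^T v = (20).
Solve U^T U · c = U^T v for the coefficients: c = (20/17). The projection is proj_W(v) = U c.
Check: (v - proj_W(v)) · u_1 = 0  (should be 0).
Result: proj_W(v) = (60/17, -40/17, -40/17).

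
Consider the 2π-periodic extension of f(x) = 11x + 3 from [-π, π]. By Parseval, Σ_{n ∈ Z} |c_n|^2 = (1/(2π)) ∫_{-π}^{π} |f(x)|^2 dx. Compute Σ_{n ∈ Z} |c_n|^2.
Σ |c_n|^2 = 121π^2/3 + 9

Expand and integrate term by term over [-π, π]:
  ∫ (11x)^2 dx = 121·(2π^3/3); ∫ 2·11·(3)·x dx = 0 (odd integrand); ∫ 3^2 dx = 9·2π.
So (1/(2π)) ∫_{-π}^{π} (11x + 3)^2 dx = 121π^2/3 + 9 = 121π^2/3 + 9.
Parseval ⇒ Σ |c_n|^2 = 121π^2/3 + 9.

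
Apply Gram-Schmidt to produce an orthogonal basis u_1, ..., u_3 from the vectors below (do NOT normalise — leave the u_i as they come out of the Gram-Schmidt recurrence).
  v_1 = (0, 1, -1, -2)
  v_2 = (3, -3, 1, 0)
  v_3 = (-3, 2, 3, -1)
Orthogonal basis:
  u_1 = (0, 1, -1, -2)
  u_2 = (3, -7/3, 1/3, -4/3)
  u_3 = (-45/49, 3/14, 333/98, -78/49)

Apply the Gram-Schmidt recurrence
  u_1 = v_1
  u_i = v_i − Σ_{j<i} ((v_i · u_j) / (u_j · u_j)) · u_j.

Step by step this gives:
  u_1 = (0, 1, -1, -2)
  u_2 = (3, -7/3, 1/3, -4/3)
  u_3 = (-45/49, 3/14, 333/98, -78/49)

Orthogonality check:
  u_2 · u_1 = 0 (should be 0)
  u_3 · u_1 = 0 (should be 0)
  u_3 · u_2 = 0 (should be 0)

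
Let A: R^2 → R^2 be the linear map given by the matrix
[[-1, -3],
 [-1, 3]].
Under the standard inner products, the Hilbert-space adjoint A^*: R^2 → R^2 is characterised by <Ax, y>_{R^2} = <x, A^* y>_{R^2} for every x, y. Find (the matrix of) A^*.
A^* = A^T =
[[-1, -1],
 [-3, 3]]

For real matrices with standard dot products, the defining identity <Ax, y> = <x, A^* y> gives (Ax)^T y = x^T (A^*) y, i.e. x^T A^T y = x^T (A^*) y. Since this holds for all x, y, we must have A^* = A^T. Therefore
A^* =
[[-1, -1],
 [-3, 3]].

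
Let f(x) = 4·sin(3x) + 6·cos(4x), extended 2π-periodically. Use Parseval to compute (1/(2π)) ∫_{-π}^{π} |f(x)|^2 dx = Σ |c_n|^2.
Σ |c_n|^2 = 26

Expand |f|^2 and use orthogonality of {sin(nx), cos(mx)} on [-π, π]:
  ∫_{-π}^{π} sin(nx)^2 dx = π, ∫ cos(mx)^2 dx = π, and cross terms integrate to 0.
So ∫_{-π}^{π} f(x)^2 dx = 4^2 · π + 6^2 · π = (16 + 36)π.
Divide by 2π: (16 + 36)/2 = 26.
By Parseval, this equals Σ |c_n|^2.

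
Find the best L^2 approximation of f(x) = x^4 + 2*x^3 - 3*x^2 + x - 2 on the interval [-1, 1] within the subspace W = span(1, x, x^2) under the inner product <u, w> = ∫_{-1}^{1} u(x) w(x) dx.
g(x) = -15*x^2/7 + 11*x/5 - 73/35

The best approximation g ∈ W is the orthogonal projection of f onto W. Writing g = a_0 + a_1 x + a_2 x^2, the coefficients solve the normal equations G · a = b where
  G_{ij} = <φ_i, φ_j> and b_i = <f, φ_i>, with φ_0 = 1, φ_1 = x, φ_2 = x^2.
G =
  [2, 0, 2/3]
  [0, 2/3, 0]
  [2/3, 0, 2/5],
b = (-28/5, 22/15, -236/105).
Solving gives a_0 = -73/35, a_1 = 11/5, a_2 = -15/7, so
  g(x) = -15*x^2/7 + 11*x/5 - 73/35.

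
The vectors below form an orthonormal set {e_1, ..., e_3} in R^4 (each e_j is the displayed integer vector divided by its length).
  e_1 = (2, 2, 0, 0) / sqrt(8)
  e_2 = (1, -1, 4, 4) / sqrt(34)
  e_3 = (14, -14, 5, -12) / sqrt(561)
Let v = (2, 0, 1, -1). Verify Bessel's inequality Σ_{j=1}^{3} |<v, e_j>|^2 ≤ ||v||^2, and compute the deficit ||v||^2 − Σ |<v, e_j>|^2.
Σ |<v, e_j>|^2 = 63/11; ||v||^2 = 6; deficit = 3/11

Write each e_j = u_j / sqrt(<u_j, u_j>) where u_j is the displayed integer vector. Then <v, e_j> = <v, u_j> / sqrt(<u_j, u_j>), so |<v, e_j>|^2 = <v, u_j>^2 / <u_j, u_j>.
Coefficients: <v, e_1> = 4/sqrt(8), <v, e_2> = 2/sqrt(34), <v, e_3> = 45/sqrt(561).
Square and sum: Σ |<v, e_j>|^2 = 63/11.
Compute ||v||^2 = v·v = 6.
Deficit = 6 − 63/11 = 3/11 ≥ 0, confirming Bessel's inequality. (The deficit equals ||v − Σ <v,e_j> e_j||^2, the squared distance from v to span{e_j}.)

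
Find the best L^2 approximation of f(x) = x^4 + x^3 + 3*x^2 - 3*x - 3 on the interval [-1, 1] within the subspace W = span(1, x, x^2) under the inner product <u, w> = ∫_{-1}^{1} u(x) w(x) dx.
g(x) = 27*x^2/7 - 12*x/5 - 108/35

The best approximation g ∈ W is the orthogonal projection of f onto W. Writing g = a_0 + a_1 x + a_2 x^2, the coefficients solve the normal equations G · a = b where
  G_{ij} = <φ_i, φ_j> and b_i = <f, φ_i>, with φ_0 = 1, φ_1 = x, φ_2 = x^2.
G =
  [2, 0, 2/3]
  [0, 2/3, 0]
  [2/3, 0, 2/5],
b = (-18/5, -8/5, -18/35).
Solving gives a_0 = -108/35, a_1 = -12/5, a_2 = 27/7, so
  g(x) = 27*x^2/7 - 12*x/5 - 108/35.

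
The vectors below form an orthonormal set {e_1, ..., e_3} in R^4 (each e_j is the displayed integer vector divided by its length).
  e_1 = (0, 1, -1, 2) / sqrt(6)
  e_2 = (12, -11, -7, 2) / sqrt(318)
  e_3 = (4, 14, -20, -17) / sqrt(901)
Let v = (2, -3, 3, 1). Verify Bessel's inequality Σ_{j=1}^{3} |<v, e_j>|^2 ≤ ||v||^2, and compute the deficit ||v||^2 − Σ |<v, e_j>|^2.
Σ |<v, e_j>|^2 = 355/17; ||v||^2 = 23; deficit = 36/17

Write each e_j = u_j / sqrt(<u_j, u_j>) where u_j is the displayed integer vector. Then <v, e_j> = <v, u_j> / sqrt(<u_j, u_j>), so |<v, e_j>|^2 = <v, u_j>^2 / <u_j, u_j>.
Coefficients: <v, e_1> = -4/sqrt(6), <v, e_2> = 38/sqrt(318), <v, e_3> = -111/sqrt(901).
Square and sum: Σ |<v, e_j>|^2 = 355/17.
Compute ||v||^2 = v·v = 23.
Deficit = 23 − 355/17 = 36/17 ≥ 0, confirming Bessel's inequality. (The deficit equals ||v − Σ <v,e_j> e_j||^2, the squared distance from v to span{e_j}.)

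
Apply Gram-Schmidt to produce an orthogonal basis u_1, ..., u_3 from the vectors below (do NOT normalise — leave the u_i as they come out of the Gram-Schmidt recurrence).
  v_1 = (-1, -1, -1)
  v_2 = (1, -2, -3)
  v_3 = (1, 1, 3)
Orthogonal basis:
  u_1 = (-1, -1, -1)
  u_2 = (7/3, -2/3, -5/3)
  u_3 = (3/13, -12/13, 9/13)

Apply the Gram-Schmidt recurrence
  u_1 = v_1
  u_i = v_i − Σ_{j<i} ((v_i · u_j) / (u_j · u_j)) · u_j.

Step by step this gives:
  u_1 = (-1, -1, -1)
  u_2 = (7/3, -2/3, -5/3)
  u_3 = (3/13, -12/13, 9/13)

Orthogonality check:
  u_2 · u_1 = 0 (should be 0)
  u_3 · u_1 = 0 (should be 0)
  u_3 · u_2 = 0 (should be 0)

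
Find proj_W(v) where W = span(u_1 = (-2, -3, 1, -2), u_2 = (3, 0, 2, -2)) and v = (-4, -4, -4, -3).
proj_W(v) = (-752/153, -11/3, -65/153, -122/153)

Set up U = [u_1 | ... | u_2] ∈ R^(4×2). The projector onto W = col(U) is P = U (U^T U)^(-1) U^T.
Compute U^T U =
  [18, 0]
  [0, 17],
and U^T v = (22, -14).
Solve U^T U · c = U^T v for the coefficients: c = (11/9, -14/17). The projection is proj_W(v) = U c.
Check: (v - proj_W(v)) · u_1 = 0  (should be 0).
Check: (v - proj_W(v)) · u_2 = 0  (should be 0).
Result: proj_W(v) = (-752/153, -11/3, -65/153, -122/153).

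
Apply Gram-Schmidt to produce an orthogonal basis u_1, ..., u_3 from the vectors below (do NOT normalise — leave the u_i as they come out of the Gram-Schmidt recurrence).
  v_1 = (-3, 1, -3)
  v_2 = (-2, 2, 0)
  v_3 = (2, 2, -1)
Orthogonal basis:
  u_1 = (-3, 1, -3)
  u_2 = (-14/19, 30/19, 24/19)
  u_3 = (21/11, 21/11, -14/11)

Apply the Gram-Schmidt recurrence
  u_1 = v_1
  u_i = v_i − Σ_{j<i} ((v_i · u_j) / (u_j · u_j)) · u_j.

Step by step this gives:
  u_1 = (-3, 1, -3)
  u_2 = (-14/19, 30/19, 24/19)
  u_3 = (21/11, 21/11, -14/11)

Orthogonality check:
  u_2 · u_1 = 0 (should be 0)
  u_3 · u_1 = 0 (should be 0)
  u_3 · u_2 = 0 (should be 0)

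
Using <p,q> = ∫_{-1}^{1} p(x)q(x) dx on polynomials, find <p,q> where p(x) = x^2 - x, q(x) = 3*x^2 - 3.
<p,q> = -4/5

Expand the product: p(x)·q(x) = 3*x^4 - 3*x^3 - 3*x^2 + 3*x.
∫_{-1}^{1} of each monomial x^k gives [2/(k+1) if k even, 0 if k odd]. Integrating term-by-term (or equivalently evaluating the antiderivative F(x) = 3*x^5/5 - 3*x^4/4 - x^3 + 3*x^2/2 at the endpoints):
  F(1) − F(−1) = 7/20 − (23/20) = -4/5.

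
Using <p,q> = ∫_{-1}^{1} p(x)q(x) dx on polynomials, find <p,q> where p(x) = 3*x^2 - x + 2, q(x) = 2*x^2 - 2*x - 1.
<p,q> = 2/5

Expand the product: p(x)·q(x) = 6*x^4 - 8*x^3 + 3*x^2 - 3*x - 2.
∫_{-1}^{1} of each monomial x^k gives [2/(k+1) if k even, 0 if k odd]. Integrating term-by-term (or equivalently evaluating the antiderivative F(x) = 6*x^5/5 - 2*x^4 + x^3 - 3*x^2/2 - 2*x at the endpoints):
  F(1) − F(−1) = -33/10 − (-37/10) = 2/5.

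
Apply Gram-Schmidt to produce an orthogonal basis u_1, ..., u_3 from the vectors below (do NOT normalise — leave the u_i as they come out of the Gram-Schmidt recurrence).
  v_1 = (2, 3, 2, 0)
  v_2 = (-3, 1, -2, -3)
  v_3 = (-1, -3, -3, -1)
Orthogonal basis:
  u_1 = (2, 3, 2, 0)
  u_2 = (-37/17, 38/17, -20/17, -3)
  u_3 = (208/171, -2/9, -151/171, -40/57)

Apply the Gram-Schmidt recurrence
  u_1 = v_1
  u_i = v_i − Σ_{j<i} ((v_i · u_j) / (u_j · u_j)) · u_j.

Step by step this gives:
  u_1 = (2, 3, 2, 0)
  u_2 = (-37/17, 38/17, -20/17, -3)
  u_3 = (208/171, -2/9, -151/171, -40/57)

Orthogonality check:
  u_2 · u_1 = 0 (should be 0)
  u_3 · u_1 = 0 (should be 0)
  u_3 · u_2 = 0 (should be 0)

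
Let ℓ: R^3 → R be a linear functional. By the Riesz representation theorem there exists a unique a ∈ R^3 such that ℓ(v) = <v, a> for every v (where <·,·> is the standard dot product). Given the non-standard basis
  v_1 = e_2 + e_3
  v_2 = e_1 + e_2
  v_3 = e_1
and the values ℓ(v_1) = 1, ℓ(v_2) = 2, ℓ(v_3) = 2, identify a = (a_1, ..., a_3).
a = (2, 0, 1)

Write a = (a_1, ..., a_3) in the standard basis. For each basis vector v_i, ℓ(v_i) = <v_i, a> is a linear equation in the a_j's. Collect the n equations into a matrix system V a = ℓ, where row i of V is v_i (expressed in the standard basis). Since V is invertible (lower-triangular with 1s on the diagonal, up to permutation), solve by back-substitution:
  V =
[[0, 1, 1],
 [1, 1, 0],
 [1, 0, 0]]
  V a = (1, 2, 2)
Solving gives a = (2, 0, 1).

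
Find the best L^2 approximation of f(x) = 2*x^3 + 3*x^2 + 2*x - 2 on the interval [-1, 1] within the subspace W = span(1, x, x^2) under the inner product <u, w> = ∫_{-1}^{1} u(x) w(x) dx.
g(x) = 3*x^2 + 16*x/5 - 2

The best approximation g ∈ W is the orthogonal projection of f onto W. Writing g = a_0 + a_1 x + a_2 x^2, the coefficients solve the normal equations G · a = b where
  G_{ij} = <φ_i, φ_j> and b_i = <f, φ_i>, with φ_0 = 1, φ_1 = x, φ_2 = x^2.
G =
  [2, 0, 2/3]
  [0, 2/3, 0]
  [2/3, 0, 2/5],
b = (-2, 32/15, -2/15).
Solving gives a_0 = -2, a_1 = 16/5, a_2 = 3, so
  g(x) = 3*x^2 + 16*x/5 - 2.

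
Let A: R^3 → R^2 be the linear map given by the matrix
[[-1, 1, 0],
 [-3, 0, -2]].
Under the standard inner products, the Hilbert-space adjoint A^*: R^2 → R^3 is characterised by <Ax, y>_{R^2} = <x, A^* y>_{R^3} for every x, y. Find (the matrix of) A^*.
A^* = A^T =
[[-1, -3],
 [1, 0],
 [0, -2]]

For real matrices with standard dot products, the defining identity <Ax, y> = <x, A^* y> gives (Ax)^T y = x^T (A^*) y, i.e. x^T A^T y = x^T (A^*) y. Since this holds for all x, y, we must have A^* = A^T. Therefore
A^* =
[[-1, -3],
 [1, 0],
 [0, -2]].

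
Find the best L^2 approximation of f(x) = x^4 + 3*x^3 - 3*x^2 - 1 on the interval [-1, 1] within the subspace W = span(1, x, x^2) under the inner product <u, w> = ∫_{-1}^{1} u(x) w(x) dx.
g(x) = -15*x^2/7 + 9*x/5 - 38/35

The best approximation g ∈ W is the orthogonal projection of f onto W. Writing g = a_0 + a_1 x + a_2 x^2, the coefficients solve the normal equations G · a = b where
  G_{ij} = <φ_i, φ_j> and b_i = <f, φ_i>, with φ_0 = 1, φ_1 = x, φ_2 = x^2.
G =
  [2, 0, 2/3]
  [0, 2/3, 0]
  [2/3, 0, 2/5],
b = (-18/5, 6/5, -166/105).
Solving gives a_0 = -38/35, a_1 = 9/5, a_2 = -15/7, so
  g(x) = -15*x^2/7 + 9*x/5 - 38/35.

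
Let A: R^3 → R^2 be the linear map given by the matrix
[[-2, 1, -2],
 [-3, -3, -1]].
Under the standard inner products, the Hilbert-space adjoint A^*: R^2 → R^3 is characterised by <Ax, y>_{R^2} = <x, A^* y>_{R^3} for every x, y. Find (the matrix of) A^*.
A^* = A^T =
[[-2, -3],
 [1, -3],
 [-2, -1]]

For real matrices with standard dot products, the defining identity <Ax, y> = <x, A^* y> gives (Ax)^T y = x^T (A^*) y, i.e. x^T A^T y = x^T (A^*) y. Since this holds for all x, y, we must have A^* = A^T. Therefore
A^* =
[[-2, -3],
 [1, -3],
 [-2, -1]].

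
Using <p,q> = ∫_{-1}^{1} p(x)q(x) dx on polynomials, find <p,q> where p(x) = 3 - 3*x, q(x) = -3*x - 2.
<p,q> = -6

Expand the product: p(x)·q(x) = 9*x^2 - 3*x - 6.
∫_{-1}^{1} of each monomial x^k gives [2/(k+1) if k even, 0 if k odd]. Integrating term-by-term (or equivalently evaluating the antiderivative F(x) = 3*x^3 - 3*x^2/2 - 6*x at the endpoints):
  F(1) − F(−1) = -9/2 − (3/2) = -6.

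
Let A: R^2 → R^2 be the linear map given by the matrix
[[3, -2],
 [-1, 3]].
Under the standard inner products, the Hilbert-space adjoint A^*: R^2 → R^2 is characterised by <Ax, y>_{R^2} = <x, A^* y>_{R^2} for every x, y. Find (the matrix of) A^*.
A^* = A^T =
[[3, -1],
 [-2, 3]]

For real matrices with standard dot products, the defining identity <Ax, y> = <x, A^* y> gives (Ax)^T y = x^T (A^*) y, i.e. x^T A^T y = x^T (A^*) y. Since this holds for all x, y, we must have A^* = A^T. Therefore
A^* =
[[3, -1],
 [-2, 3]].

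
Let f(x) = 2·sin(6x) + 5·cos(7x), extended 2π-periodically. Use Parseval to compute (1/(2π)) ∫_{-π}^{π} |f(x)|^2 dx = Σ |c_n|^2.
Σ |c_n|^2 = 29/2

Expand |f|^2 and use orthogonality of {sin(nx), cos(mx)} on [-π, π]:
  ∫_{-π}^{π} sin(nx)^2 dx = π, ∫ cos(mx)^2 dx = π, and cross terms integrate to 0.
So ∫_{-π}^{π} f(x)^2 dx = 2^2 · π + 5^2 · π = (4 + 25)π.
Divide by 2π: (4 + 25)/2 = 29/2.
By Parseval, this equals Σ |c_n|^2.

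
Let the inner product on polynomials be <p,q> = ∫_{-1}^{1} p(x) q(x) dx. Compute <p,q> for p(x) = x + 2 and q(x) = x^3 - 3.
<p,q> = -58/5

Expand the product: p(x)·q(x) = x^4 + 2*x^3 - 3*x - 6.
∫_{-1}^{1} of each monomial x^k gives [2/(k+1) if k even, 0 if k odd]. Integrating term-by-term (or equivalently evaluating the antiderivative F(x) = x^5/5 + x^4/2 - 3*x^2/2 - 6*x at the endpoints):
  F(1) − F(−1) = -34/5 − (24/5) = -58/5.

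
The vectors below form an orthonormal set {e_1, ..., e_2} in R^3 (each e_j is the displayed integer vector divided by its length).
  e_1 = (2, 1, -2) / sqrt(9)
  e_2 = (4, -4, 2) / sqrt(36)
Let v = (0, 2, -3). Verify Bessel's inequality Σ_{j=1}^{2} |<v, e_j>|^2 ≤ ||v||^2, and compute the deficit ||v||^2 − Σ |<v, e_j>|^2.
Σ |<v, e_j>|^2 = 113/9; ||v||^2 = 13; deficit = 4/9

Write each e_j = u_j / sqrt(<u_j, u_j>) where u_j is the displayed integer vector. Then <v, e_j> = <v, u_j> / sqrt(<u_j, u_j>), so |<v, e_j>|^2 = <v, u_j>^2 / <u_j, u_j>.
Coefficients: <v, e_1> = 8/sqrt(9), <v, e_2> = -14/sqrt(36).
Square and sum: Σ |<v, e_j>|^2 = 113/9.
Compute ||v||^2 = v·v = 13.
Deficit = 13 − 113/9 = 4/9 ≥ 0, confirming Bessel's inequality. (The deficit equals ||v − Σ <v,e_j> e_j||^2, the squared distance from v to span{e_j}.)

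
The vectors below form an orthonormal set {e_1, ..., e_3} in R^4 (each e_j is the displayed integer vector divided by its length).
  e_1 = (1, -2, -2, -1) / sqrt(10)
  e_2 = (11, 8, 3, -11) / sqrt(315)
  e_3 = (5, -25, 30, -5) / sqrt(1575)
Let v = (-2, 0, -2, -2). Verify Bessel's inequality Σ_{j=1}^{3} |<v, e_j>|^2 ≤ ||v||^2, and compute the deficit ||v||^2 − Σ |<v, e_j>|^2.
Σ |<v, e_j>|^2 = 4; ||v||^2 = 12; deficit = 8

Write each e_j = u_j / sqrt(<u_j, u_j>) where u_j is the displayed integer vector. Then <v, e_j> = <v, u_j> / sqrt(<u_j, u_j>), so |<v, e_j>|^2 = <v, u_j>^2 / <u_j, u_j>.
Coefficients: <v, e_1> = 4/sqrt(10), <v, e_2> = -6/sqrt(315), <v, e_3> = -60/sqrt(1575).
Square and sum: Σ |<v, e_j>|^2 = 4.
Compute ||v||^2 = v·v = 12.
Deficit = 12 − 4 = 8 ≥ 0, confirming Bessel's inequality. (The deficit equals ||v − Σ <v,e_j> e_j||^2, the squared distance from v to span{e_j}.)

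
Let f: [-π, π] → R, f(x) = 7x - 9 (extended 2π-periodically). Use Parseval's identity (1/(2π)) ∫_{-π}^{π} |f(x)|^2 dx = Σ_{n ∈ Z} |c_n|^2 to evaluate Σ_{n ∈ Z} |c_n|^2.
Σ |c_n|^2 = 49π^2/3 + 81

Expand and integrate term by term over [-π, π]:
  ∫ (7x)^2 dx = 49·(2π^3/3); ∫ 2·7·(-9)·x dx = 0 (odd integrand); ∫ (-9)^2 dx = 81·2π.
So (1/(2π)) ∫_{-π}^{π} (7x - 9)^2 dx = 49π^2/3 + 81 = 49π^2/3 + 81.
Parseval ⇒ Σ |c_n|^2 = 49π^2/3 + 81.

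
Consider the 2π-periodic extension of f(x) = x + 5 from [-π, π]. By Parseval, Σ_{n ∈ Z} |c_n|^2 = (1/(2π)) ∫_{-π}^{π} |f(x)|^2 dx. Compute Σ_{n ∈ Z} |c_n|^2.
Σ |c_n|^2 = π^2/3 + 25

Expand and integrate term by term over [-π, π]:
  ∫ (x)^2 dx = 1·(2π^3/3); ∫ 2·1·(5)·x dx = 0 (odd integrand); ∫ 5^2 dx = 25·2π.
So (1/(2π)) ∫_{-π}^{π} (x + 5)^2 dx = 1π^2/3 + 25 = π^2/3 + 25.
Parseval ⇒ Σ |c_n|^2 = π^2/3 + 25.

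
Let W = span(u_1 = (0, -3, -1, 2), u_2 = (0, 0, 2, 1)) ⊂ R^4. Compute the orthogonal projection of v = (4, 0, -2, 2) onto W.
proj_W(v) = (0, -9/7, -43/35, 16/35)

Set up U = [u_1 | ... | u_2] ∈ R^(4×2). The projector onto W = col(U) is P = U (U^T U)^(-1) U^T.
Compute U^T U =
  [14, 0]
  [0, 5],
and U^T v = (6, -2).
Solve U^T U · c = U^T v for the coefficients: c = (3/7, -2/5). The projection is proj_W(v) = U c.
Check: (v - proj_W(v)) · u_1 = 0  (should be 0).
Check: (v - proj_W(v)) · u_2 = 0  (should be 0).
Result: proj_W(v) = (0, -9/7, -43/35, 16/35).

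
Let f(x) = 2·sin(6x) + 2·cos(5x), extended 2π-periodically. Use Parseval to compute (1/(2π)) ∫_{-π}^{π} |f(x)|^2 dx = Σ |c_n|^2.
Σ |c_n|^2 = 4

Expand |f|^2 and use orthogonality of {sin(nx), cos(mx)} on [-π, π]:
  ∫_{-π}^{π} sin(nx)^2 dx = π, ∫ cos(mx)^2 dx = π, and cross terms integrate to 0.
So ∫_{-π}^{π} f(x)^2 dx = 2^2 · π + 2^2 · π = (4 + 4)π.
Divide by 2π: (4 + 4)/2 = 4.
By Parseval, this equals Σ |c_n|^2.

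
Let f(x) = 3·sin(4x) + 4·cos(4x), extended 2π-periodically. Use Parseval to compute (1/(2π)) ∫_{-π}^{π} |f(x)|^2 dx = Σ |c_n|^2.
Σ |c_n|^2 = 25/2

Expand |f|^2 and use orthogonality of {sin(nx), cos(mx)} on [-π, π]:
  ∫_{-π}^{π} sin(nx)^2 dx = π, ∫ cos(mx)^2 dx = π, and cross terms integrate to 0.
So ∫_{-π}^{π} f(x)^2 dx = 3^2 · π + 4^2 · π = (9 + 16)π.
Divide by 2π: (9 + 16)/2 = 25/2.
By Parseval, this equals Σ |c_n|^2.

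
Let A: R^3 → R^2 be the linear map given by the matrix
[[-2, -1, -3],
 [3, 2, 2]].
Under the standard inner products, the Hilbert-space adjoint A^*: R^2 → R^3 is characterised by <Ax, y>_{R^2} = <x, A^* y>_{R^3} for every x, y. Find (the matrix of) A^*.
A^* = A^T =
[[-2, 3],
 [-1, 2],
 [-3, 2]]

For real matrices with standard dot products, the defining identity <Ax, y> = <x, A^* y> gives (Ax)^T y = x^T (A^*) y, i.e. x^T A^T y = x^T (A^*) y. Since this holds for all x, y, we must have A^* = A^T. Therefore
A^* =
[[-2, 3],
 [-1, 2],
 [-3, 2]].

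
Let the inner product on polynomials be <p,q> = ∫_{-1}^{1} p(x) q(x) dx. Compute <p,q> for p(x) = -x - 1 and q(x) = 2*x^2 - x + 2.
<p,q> = -14/3

Expand the product: p(x)·q(x) = -2*x^3 - x^2 - x - 2.
∫_{-1}^{1} of each monomial x^k gives [2/(k+1) if k even, 0 if k odd]. Integrating term-by-term (or equivalently evaluating the antiderivative F(x) = -x^4/2 - x^3/3 - x^2/2 - 2*x at the endpoints):
  F(1) − F(−1) = -10/3 − (4/3) = -14/3.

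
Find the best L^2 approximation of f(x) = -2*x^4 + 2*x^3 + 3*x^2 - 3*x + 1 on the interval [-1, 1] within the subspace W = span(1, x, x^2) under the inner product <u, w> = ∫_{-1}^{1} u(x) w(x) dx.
g(x) = 9*x^2/7 - 9*x/5 + 41/35

The best approximation g ∈ W is the orthogonal projection of f onto W. Writing g = a_0 + a_1 x + a_2 x^2, the coefficients solve the normal equations G · a = b where
  G_{ij} = <φ_i, φ_j> and b_i = <f, φ_i>, with φ_0 = 1, φ_1 = x, φ_2 = x^2.
G =
  [2, 0, 2/3]
  [0, 2/3, 0]
  [2/3, 0, 2/5],
b = (16/5, -6/5, 136/105).
Solving gives a_0 = 41/35, a_1 = -9/5, a_2 = 9/7, so
  g(x) = 9*x^2/7 - 9*x/5 + 41/35.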